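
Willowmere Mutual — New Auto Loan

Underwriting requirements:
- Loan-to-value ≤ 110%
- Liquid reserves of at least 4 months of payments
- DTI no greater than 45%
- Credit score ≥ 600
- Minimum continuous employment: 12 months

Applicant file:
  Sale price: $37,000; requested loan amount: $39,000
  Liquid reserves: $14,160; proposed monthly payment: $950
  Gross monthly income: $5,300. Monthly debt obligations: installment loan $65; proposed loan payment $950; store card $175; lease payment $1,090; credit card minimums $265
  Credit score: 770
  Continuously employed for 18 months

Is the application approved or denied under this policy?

LTV = 39,000/37,000 = 105.4% ≤ 110%
Reserves: 14,160 ÷ 950 = 14.9 months (meets 4-month minimum)
Total monthly debts = (65 + 950 + 175 + 1,090 + 265) = 2,545. DTI = 2,545/5,300 = 48% > 45%
Credit score 770 ≥ 600 (meets)
Employment 18 ≥ 12 months
Fails on DTI.

Denied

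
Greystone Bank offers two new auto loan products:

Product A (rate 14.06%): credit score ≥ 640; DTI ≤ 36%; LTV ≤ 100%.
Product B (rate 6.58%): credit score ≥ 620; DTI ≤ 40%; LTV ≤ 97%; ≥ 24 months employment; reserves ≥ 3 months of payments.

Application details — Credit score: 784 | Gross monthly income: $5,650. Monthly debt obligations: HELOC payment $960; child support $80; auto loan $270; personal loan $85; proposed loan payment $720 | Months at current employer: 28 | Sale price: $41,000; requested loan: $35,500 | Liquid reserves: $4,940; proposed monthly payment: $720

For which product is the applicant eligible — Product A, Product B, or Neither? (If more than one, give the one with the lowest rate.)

Total debts = (960 + 80 + 270 + 85 + 720) = 2,115; DTI = 2,115/5,650 = 37.4%.
LTV = 35,500/41,000 = 86.6%.
Reserves = 4,940/720 = 6.9 months.
Product A: score 784 ≥ 640; DTI 37.4% > 36%; LTV 86.6% ≤ 100% → does not qualify.
Product B: score 784 ≥ 620; DTI 37.4% ≤ 40%; LTV 86.6% ≤ 97%; employment 28 ≥ 24 mo; reserves 6.9 ≥ 3 mo → qualifies.

Product B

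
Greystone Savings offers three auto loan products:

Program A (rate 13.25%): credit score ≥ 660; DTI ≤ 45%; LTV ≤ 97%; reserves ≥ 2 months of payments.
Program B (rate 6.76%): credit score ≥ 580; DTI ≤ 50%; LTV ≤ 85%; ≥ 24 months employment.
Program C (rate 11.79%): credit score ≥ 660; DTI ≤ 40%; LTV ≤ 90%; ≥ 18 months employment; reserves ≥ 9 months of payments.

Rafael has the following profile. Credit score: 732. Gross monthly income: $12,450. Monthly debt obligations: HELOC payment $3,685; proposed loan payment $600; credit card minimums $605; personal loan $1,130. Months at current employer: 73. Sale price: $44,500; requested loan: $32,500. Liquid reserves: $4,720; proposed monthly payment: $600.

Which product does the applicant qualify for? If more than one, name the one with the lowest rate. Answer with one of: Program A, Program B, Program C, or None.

Program B

Total debts = (3,685 + 600 + 605 + 1,130) = 6,020; DTI = 6,020/12,450 = 48.4%.
LTV = 32,500/44,500 = 73%.
Reserves = 4,720/600 = 7.9 months.
Program A: score 732 ≥ 660; DTI 48.4% > 45%; LTV 73% ≤ 97%; reserves 7.9 ≥ 2 mo → does not qualify.
Program B: score 732 ≥ 580; DTI 48.4% ≤ 50%; LTV 73% ≤ 85%; employment 73 ≥ 24 mo → qualifies.
Program C: score 732 ≥ 660; DTI 48.4% > 40%; LTV 73% ≤ 90%; employment 73 ≥ 18 mo; reserves 7.9 < 9 mo → does not qualify.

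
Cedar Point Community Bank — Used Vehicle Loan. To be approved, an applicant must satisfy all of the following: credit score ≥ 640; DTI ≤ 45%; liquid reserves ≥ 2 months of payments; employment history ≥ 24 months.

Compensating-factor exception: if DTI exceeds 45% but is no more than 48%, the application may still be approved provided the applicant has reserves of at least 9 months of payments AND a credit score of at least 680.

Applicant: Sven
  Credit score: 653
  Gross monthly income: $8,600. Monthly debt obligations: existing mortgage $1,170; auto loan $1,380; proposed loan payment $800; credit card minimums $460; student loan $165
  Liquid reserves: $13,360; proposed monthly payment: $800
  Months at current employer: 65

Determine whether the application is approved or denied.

Denied

Credit score 653 ≥ 640 (meets base)
Total debts = (1,170 + 1,380 + 800 + 460 + 165) = 3,975. DTI: 3,975 ÷ 8,600 = 46.2%, over the 45% base limit.
Liquid reserves cover 13,360/800 = 16.7 months — ≥ 2 required
Employment 65 ≥ 24 months
DTI 46.2% is within the 45%–48% exception band; checking compensating factors.
Override check — reserves: 16.7 mo (ok); score: 653 (below 680).
Compensating-factor requirement not fully met.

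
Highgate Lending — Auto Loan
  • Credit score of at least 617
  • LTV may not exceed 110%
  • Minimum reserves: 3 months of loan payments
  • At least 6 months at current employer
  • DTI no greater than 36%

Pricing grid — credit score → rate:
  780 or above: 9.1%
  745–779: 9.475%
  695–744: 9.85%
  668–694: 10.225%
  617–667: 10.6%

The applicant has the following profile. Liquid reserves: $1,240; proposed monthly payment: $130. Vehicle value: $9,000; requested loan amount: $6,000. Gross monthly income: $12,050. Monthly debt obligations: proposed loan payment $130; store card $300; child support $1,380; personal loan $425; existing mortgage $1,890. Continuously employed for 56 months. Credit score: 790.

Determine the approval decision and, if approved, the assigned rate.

Approved at 9.1%

Credit score 790 ≥ 617 (meets minimum)
Employment 56 ≥ 6 months
Total monthly debts = (130 + 300 + 1,380 + 425 + 1,890) = 4,125. DTI = 4,125/12,050 = 34.2% ≤ 36%
Loan-to-value = 6,000/9,000 = 66.7% — pass (110% max)
Reserves: 1,240 ÷ 130 = 9.5 months (meets 3-month minimum)
All requirements met. Score 790 falls in the 780 or above tier → 9.1%.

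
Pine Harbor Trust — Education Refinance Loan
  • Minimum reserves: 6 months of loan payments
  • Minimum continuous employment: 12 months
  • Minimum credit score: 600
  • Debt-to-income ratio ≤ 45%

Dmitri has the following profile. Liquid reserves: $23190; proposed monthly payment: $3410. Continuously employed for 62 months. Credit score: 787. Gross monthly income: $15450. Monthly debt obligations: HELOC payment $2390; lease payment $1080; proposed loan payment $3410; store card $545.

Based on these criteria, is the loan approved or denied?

Denied

Reserves = 23,190/3,410 = 6.8 months ≥ 6
Employment 62 ≥ 12 months
Credit score 787 ≥ 600 (meets)
Total monthly debts = (2,390 + 1,080 + 3,410 + 545) = 7,425. Debt-to-income = 7,425/15,450 = 48.1% — over 45% limit
Fails on DTI.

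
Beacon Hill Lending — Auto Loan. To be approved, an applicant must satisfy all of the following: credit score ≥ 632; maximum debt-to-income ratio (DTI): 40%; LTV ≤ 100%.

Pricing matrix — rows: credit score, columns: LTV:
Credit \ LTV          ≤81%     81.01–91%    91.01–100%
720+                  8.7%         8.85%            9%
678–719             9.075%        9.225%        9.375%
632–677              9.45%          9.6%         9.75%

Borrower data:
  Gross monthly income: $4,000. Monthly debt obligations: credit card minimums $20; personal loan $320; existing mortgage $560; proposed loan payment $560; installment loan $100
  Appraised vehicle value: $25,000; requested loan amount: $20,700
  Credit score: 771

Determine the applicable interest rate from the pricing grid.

Credit score 771 ≥ 632; Total monthly debts = (20 + 320 + 560 + 560 + 100) = 1,560. DTI: 1,560 ÷ 4,000 = 39%, within the 40% cap
LTV = 20,700/25,000 = 82.8% ≤ 100%
Credit 771 → row 720+; LTV 82.8% → column 81.01–91%. Grid cell → 8.85%.

8.85%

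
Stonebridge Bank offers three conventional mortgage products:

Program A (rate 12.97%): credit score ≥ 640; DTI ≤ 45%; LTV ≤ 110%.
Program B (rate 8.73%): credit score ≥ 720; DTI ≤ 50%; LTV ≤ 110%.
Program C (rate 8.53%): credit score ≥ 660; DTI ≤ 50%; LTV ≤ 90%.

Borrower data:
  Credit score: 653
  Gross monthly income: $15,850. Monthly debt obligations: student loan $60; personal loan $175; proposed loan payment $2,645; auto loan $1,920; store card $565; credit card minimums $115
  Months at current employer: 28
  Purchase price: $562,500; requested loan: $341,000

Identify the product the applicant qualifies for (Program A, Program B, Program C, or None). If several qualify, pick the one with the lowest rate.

Total debts = (60 + 175 + 2,645 + 1,920 + 565 + 115) = 5,480; DTI = 5,480/15,850 = 34.6%.
LTV = 341,000/562,500 = 60.6%.
Program A: score 653 ≥ 640; DTI 34.6% ≤ 45%; LTV 60.6% ≤ 110% → qualifies.
Program B: score 653 < 720; DTI 34.6% ≤ 50%; LTV 60.6% ≤ 110% → does not qualify.
Program C: score 653 < 660; DTI 34.6% ≤ 50%; LTV 60.6% ≤ 90% → does not qualify.

Program A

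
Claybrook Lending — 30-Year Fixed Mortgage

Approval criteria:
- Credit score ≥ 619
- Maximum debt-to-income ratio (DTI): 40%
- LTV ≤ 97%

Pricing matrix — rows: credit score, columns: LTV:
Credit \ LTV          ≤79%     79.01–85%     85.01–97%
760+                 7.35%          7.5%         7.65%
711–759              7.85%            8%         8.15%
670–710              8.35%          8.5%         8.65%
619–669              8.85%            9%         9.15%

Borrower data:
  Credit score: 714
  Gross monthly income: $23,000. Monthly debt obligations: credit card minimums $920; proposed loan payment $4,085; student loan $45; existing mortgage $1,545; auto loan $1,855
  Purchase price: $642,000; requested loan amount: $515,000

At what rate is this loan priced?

8%

Credit score 714 ≥ 619; Total monthly debts = (920 + 4,085 + 45 + 1,545 + 1,855) = 8,450. Debt-to-income = 8,450/23,000 = 36.7% — meets 40% limit
Loan-to-value = 515,000/642,000 = 80.2% — pass (97% max)
Score 714 is in the 711–759 band; LTV 80.2% is in the 79.01–85% band → 8%.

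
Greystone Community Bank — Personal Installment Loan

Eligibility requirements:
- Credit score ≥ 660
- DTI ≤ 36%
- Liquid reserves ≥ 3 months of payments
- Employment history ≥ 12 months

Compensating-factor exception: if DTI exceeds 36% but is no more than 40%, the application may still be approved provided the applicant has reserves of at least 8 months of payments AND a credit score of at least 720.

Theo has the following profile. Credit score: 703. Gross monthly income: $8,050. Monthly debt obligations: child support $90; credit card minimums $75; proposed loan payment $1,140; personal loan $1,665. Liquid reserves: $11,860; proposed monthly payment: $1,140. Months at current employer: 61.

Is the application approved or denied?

Denied

Credit score 703 ≥ 660 (meets base)
Total debts = (90 + 75 + 1,140 + 1,665) = 2,970. DTI: 2,970 ÷ 8,050 = 36.9%, over the 36% base limit.
Reserves = 11,860/1,140 = 10.4 months ≥ 3
Employment 61 ≥ 12 months
36.9% falls in the override range (36%–40%), so the compensating-factor test applies.
Override check — reserves: 10.4 mo (ok); score: 703 (below 720).
Compensating-factor requirement not fully met.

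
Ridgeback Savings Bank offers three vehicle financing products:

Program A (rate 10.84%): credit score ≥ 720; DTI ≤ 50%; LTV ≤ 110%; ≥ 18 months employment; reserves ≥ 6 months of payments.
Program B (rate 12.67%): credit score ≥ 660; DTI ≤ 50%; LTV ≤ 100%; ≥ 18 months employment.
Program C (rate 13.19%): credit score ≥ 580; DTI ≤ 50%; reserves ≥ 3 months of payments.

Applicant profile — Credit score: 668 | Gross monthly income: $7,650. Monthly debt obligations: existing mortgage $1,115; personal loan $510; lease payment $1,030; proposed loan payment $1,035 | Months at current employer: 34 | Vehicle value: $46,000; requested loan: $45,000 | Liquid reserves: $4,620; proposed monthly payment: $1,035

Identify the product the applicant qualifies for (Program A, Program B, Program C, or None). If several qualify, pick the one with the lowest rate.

Program B

Total debts = (1,115 + 510 + 1,030 + 1,035) = 3,690; DTI = 3,690/7,650 = 48.2%.
LTV = 45,000/46,000 = 97.8%.
Reserves = 4,620/1,035 = 4.5 months.
Program A: score 668 < 720; DTI 48.2% ≤ 50%; LTV 97.8% ≤ 110%; employment 34 ≥ 18 mo; reserves 4.5 < 6 mo → does not qualify.
Program B: score 668 ≥ 660; DTI 48.2% ≤ 50%; LTV 97.8% ≤ 100%; employment 34 ≥ 18 mo → qualifies.
Program C: score 668 ≥ 580; DTI 48.2% ≤ 50%; reserves 4.5 ≥ 3 mo → qualifies.
Qualifying: Program B, Program C. Lowest rate is 12.67% → Program B.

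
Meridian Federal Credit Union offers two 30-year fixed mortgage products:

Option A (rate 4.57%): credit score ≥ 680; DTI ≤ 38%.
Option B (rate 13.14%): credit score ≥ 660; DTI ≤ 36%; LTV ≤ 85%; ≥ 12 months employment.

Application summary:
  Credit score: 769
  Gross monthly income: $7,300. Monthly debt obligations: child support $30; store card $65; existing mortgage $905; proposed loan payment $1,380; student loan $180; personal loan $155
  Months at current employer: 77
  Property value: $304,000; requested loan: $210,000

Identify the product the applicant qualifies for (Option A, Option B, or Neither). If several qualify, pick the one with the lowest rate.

Option A

Total debts = (30 + 65 + 905 + 1,380 + 180 + 155) = 2,715; DTI = 2,715/7,300 = 37.2%.
LTV = 210,000/304,000 = 69.1%.
Option A: score 769 ≥ 680; DTI 37.2% ≤ 38% → qualifies.
Option B: score 769 ≥ 660; DTI 37.2% > 36%; LTV 69.1% ≤ 85%; employment 77 ≥ 12 mo → does not qualify.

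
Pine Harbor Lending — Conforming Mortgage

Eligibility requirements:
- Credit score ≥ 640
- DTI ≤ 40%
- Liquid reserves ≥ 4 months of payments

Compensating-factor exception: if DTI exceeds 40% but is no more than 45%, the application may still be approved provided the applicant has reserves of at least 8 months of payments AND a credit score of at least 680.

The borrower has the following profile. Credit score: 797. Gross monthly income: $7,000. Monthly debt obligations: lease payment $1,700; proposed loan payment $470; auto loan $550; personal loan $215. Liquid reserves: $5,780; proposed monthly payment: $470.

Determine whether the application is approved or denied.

Approved

Credit score 797 ≥ 640 (meets base)
Total debts = (1,700 + 470 + 550 + 215) = 2,935. DTI: 2,935 ÷ 7,000 = 41.9%, over the 40% base limit.
Reserves: 5,780 ÷ 470 = 12.3 months (meets 4-month minimum)
DTI 41.9% is within the 40%–45% exception band; checking compensating factors.
Override check — reserves: 12.3 mo (ok); score: 797 (ok).
Both compensating conditions met → exception applies.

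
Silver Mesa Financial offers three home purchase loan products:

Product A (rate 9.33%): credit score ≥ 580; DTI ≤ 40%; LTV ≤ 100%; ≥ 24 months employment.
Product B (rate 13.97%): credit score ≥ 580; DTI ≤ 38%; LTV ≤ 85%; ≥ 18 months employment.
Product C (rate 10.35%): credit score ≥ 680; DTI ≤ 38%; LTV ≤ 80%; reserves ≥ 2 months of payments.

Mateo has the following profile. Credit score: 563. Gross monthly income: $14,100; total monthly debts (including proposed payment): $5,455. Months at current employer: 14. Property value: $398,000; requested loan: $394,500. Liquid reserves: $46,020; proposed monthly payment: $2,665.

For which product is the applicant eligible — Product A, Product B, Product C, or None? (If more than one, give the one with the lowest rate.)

None

DTI = 5,455/14,100 = 38.7%.
LTV = 394,500/398,000 = 99.1%.
Reserves = 46,020/2,665 = 17.3 months.
Product A: score 563 < 580; DTI 38.7% ≤ 40%; LTV 99.1% ≤ 100%; employment 14 < 24 mo → does not qualify.
Product B: score 563 < 580; DTI 38.7% > 38%; LTV 99.1% > 85%; employment 14 < 18 mo → does not qualify.
Product C: score 563 < 680; DTI 38.7% > 38%; LTV 99.1% > 80%; reserves 17.3 ≥ 2 mo → does not qualify.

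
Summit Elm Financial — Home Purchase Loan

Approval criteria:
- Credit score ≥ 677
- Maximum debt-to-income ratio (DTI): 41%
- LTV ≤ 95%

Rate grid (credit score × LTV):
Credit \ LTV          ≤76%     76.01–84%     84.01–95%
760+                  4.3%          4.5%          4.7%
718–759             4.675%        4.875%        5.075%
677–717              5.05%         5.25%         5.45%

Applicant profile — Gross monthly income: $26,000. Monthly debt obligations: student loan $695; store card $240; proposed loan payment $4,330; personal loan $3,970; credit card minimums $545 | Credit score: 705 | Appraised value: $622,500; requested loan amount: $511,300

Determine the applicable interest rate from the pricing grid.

5.25%

Credit score 705 ≥ 677; Total monthly debts = (695 + 240 + 4,330 + 3,970 + 545) = 9,780. DTI = 9,780/26,000 = 37.6% ≤ 41%
LTV: 511,300 ÷ 622,500 = 82.1%, within 95% cap
Row: 705 falls in 677–717. Column: 82.1% falls in 76.01–84%. Rate = 5.25%.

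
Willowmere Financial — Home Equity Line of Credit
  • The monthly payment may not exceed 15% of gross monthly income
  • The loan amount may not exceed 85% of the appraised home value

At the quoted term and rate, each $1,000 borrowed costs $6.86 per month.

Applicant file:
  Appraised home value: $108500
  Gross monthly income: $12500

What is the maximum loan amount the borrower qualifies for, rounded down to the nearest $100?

Payment cap: 15% × $12,500 = $1,875/month.
At $6.86 per $1,000, that supports 1,875/6.86 × 1,000 ≈ $273,323 → $273,300.
LTV cap: 85% × $108,500 = $92,225 → $92,200.
Binding constraint: loan-to-value.

$92,200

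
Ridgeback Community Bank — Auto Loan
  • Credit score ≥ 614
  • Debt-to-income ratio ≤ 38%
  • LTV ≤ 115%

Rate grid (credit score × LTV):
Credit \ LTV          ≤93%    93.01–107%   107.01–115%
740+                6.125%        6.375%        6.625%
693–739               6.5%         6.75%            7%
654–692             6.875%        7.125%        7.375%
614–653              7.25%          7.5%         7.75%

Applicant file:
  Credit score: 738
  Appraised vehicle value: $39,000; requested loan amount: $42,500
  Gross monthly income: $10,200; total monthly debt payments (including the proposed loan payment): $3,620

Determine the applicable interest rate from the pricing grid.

7%

Credit score 738 ≥ 614; DTI = 3,620/10,200 = 35.5% ≤ 38%
Loan-to-value = 42,500/39,000 = 109% — pass (115% max)
Row: 738 falls in 693–739. Column: 109% falls in 107.01–115%. Rate = 7%.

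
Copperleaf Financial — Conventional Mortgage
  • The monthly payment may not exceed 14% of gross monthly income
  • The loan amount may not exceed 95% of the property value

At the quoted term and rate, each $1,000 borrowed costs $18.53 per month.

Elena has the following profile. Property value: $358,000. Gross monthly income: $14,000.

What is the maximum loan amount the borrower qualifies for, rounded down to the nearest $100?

Payment cap: 14% × $14,000 = $1,960/month.
At $18.53 per $1,000, that supports 1,960/18.53 × 1,000 ≈ $105,774 → $105,700.
LTV cap: 95% × $358,000 = $340,100 → $340,100.
Binding constraint: payment-to-income.

$105,700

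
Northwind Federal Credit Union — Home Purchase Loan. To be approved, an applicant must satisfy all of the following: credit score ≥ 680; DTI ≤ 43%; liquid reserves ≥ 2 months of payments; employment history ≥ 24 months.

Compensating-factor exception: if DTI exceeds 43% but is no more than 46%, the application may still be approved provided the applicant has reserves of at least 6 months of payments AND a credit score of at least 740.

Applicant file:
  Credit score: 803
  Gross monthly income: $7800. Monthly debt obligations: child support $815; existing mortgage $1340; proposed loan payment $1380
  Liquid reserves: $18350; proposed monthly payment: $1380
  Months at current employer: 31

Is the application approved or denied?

Approved

Credit score 803 ≥ 680 (meets base)
Total debts = (815 + 1,340 + 1,380) = 3,535. DTI: 3,535 ÷ 7,800 = 45.3%, over the 43% base limit.
Reserves: 18,350 ÷ 1,380 = 13.3 months (meets 2-month minimum)
Employment 31 ≥ 24 months
DTI 45.3% is within the 43%–46% exception band; checking compensating factors.
Reserves 13.3 ≥ 6 months; credit score 803 ≥ 740.
Both override conditions satisfied; DTI exception granted.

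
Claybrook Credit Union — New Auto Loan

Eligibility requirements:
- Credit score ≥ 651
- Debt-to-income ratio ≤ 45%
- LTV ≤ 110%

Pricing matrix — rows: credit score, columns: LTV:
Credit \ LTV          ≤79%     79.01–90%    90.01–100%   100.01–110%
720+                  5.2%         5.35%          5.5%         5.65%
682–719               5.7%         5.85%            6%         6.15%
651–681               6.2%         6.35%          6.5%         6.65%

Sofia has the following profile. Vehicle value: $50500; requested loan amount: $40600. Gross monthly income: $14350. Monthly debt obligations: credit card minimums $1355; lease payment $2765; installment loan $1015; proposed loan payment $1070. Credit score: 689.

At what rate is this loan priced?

Credit score 689 ≥ 651; Total monthly debts = (1,355 + 2,765 + 1,015 + 1,070) = 6,205. Debt-to-income = 6,205/14,350 = 43.2% — meets 45% limit
LTV: 40,600 ÷ 50,500 = 80.4%, within 110% cap
Row: 689 falls in 682–719. Column: 80.4% falls in 79.01–90%. Rate = 5.85%.

5.85%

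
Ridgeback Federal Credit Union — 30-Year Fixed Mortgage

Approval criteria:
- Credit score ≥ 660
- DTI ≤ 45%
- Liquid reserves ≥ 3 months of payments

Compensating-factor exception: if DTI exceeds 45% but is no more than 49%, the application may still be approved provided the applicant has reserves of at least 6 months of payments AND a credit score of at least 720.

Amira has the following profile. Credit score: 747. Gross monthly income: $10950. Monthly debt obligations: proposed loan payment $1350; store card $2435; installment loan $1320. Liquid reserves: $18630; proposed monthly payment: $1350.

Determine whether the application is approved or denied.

Credit score 747 ≥ 660 (meets base)
Total debts = (1,350 + 2,435 + 1,320) = 5,105. DTI: 5,105 ÷ 10,950 = 46.6%, over the 45% base limit.
Reserves: 18,630 ÷ 1,350 = 13.8 months (meets 3-month minimum)
46.6% falls in the override range (45%–49%), so the compensating-factor test applies.
Override check — reserves: 13.8 mo (ok); score: 747 (ok).
Both compensating conditions met → exception applies.

Approved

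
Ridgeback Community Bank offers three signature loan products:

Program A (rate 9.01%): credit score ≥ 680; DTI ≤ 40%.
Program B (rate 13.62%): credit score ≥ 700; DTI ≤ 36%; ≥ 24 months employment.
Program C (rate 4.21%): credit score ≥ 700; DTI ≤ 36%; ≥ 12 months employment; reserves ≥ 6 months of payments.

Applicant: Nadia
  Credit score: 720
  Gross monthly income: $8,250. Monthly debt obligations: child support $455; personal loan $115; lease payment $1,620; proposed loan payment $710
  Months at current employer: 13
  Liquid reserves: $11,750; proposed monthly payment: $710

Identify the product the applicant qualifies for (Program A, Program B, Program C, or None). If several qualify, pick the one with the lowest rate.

Program C

Total debts = (455 + 115 + 1,620 + 710) = 2,900; DTI = 2,900/8,250 = 35.2%.
Reserves = 11,750/710 = 16.5 months.
Program A: score 720 ≥ 680; DTI 35.2% ≤ 40% → qualifies.
Program B: score 720 ≥ 700; DTI 35.2% ≤ 36%; employment 13 < 24 mo → does not qualify.
Program C: score 720 ≥ 700; DTI 35.2% ≤ 36%; employment 13 ≥ 12 mo; reserves 16.5 ≥ 6 mo → qualifies.
Qualifying: Program A, Program C. Lowest rate is 4.21% → Program C.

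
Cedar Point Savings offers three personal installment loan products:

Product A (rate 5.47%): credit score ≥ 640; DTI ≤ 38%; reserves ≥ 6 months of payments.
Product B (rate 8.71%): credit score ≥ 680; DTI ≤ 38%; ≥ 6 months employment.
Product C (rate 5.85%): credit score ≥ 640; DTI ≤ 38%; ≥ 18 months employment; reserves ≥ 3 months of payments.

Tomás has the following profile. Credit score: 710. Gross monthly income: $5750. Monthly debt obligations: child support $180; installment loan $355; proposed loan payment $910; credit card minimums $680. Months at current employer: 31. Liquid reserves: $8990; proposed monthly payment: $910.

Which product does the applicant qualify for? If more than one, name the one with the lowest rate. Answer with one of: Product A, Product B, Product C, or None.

Product A

Total debts = (180 + 355 + 910 + 680) = 2,125; DTI = 2,125/5,750 = 37%.
Reserves = 8,990/910 = 9.9 months.
Product A: score 710 ≥ 640; DTI 37% ≤ 38%; reserves 9.9 ≥ 6 mo → qualifies.
Product B: score 710 ≥ 680; DTI 37% ≤ 38%; employment 31 ≥ 6 mo → qualifies.
Product C: score 710 ≥ 640; DTI 37% ≤ 38%; employment 31 ≥ 18 mo; reserves 9.9 ≥ 3 mo → qualifies.
Qualifying: Product A, Product B, Product C. Lowest rate is 5.47% → Product A.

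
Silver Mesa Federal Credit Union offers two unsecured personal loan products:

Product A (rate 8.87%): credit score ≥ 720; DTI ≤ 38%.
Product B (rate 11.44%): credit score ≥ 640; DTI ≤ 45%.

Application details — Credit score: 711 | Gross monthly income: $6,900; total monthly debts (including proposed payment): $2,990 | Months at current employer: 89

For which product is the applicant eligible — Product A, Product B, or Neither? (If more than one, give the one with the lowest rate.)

Product B

DTI = 2,990/6,900 = 43.3%.
Product A: score 711 < 720; DTI 43.3% > 38% → does not qualify.
Product B: score 711 ≥ 640; DTI 43.3% ≤ 45% → qualifies.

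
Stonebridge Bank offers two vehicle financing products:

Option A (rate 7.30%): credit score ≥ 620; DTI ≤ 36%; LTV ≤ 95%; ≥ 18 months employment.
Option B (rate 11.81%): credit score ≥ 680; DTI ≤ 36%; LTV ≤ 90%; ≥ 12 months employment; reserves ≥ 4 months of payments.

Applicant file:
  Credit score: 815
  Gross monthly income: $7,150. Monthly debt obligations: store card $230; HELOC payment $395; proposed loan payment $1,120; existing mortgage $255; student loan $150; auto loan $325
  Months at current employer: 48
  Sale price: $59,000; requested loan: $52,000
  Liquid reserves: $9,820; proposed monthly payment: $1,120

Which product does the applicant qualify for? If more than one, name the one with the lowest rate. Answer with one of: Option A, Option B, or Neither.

Total debts = (230 + 395 + 1,120 + 255 + 150 + 325) = 2,475; DTI = 2,475/7,150 = 34.6%.
LTV = 52,000/59,000 = 88.1%.
Reserves = 9,820/1,120 = 8.8 months.
Option A: score 815 ≥ 620; DTI 34.6% ≤ 36%; LTV 88.1% ≤ 95%; employment 48 ≥ 18 mo → qualifies.
Option B: score 815 ≥ 680; DTI 34.6% ≤ 36%; LTV 88.1% ≤ 90%; employment 48 ≥ 12 mo; reserves 8.8 ≥ 4 mo → qualifies.
Qualifying: Option A, Option B. Lowest rate is 7.30% → Option A.

Option A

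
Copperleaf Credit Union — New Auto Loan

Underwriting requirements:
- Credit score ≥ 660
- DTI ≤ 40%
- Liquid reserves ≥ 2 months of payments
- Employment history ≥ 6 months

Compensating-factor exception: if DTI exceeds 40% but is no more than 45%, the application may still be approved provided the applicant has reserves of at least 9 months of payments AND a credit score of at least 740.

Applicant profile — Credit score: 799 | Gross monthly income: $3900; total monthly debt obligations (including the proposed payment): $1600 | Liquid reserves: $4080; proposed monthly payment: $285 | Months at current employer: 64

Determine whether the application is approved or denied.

Approved

Credit score 799 ≥ 660 (meets base)
DTI = 1,600/3,900 = 41% > 40% — standard DTI limit exceeded.
Reserves: 4,080 ÷ 285 = 14.3 months (meets 2-month minimum)
Employment 64 ≥ 6 months
DTI 41% is within the 40%–45% exception band; checking compensating factors.
Reserves 14.3 ≥ 9 months; credit score 799 ≥ 740.
Both override conditions satisfied; DTI exception granted.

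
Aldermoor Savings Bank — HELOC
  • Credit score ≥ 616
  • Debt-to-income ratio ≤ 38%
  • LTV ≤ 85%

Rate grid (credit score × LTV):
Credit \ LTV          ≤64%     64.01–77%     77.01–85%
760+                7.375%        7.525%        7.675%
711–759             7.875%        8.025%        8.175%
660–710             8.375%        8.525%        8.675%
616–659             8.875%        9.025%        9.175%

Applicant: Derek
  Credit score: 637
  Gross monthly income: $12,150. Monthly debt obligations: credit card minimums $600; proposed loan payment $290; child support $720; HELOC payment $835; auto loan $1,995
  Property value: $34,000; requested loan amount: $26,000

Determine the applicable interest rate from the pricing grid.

9.025%

Credit score 637 ≥ 616; Total monthly debts = (600 + 290 + 720 + 835 + 1,995) = 4,440. DTI: 4,440 ÷ 12,150 = 36.5%, within the 38% cap
LTV: 26,000 ÷ 34,000 = 76.5%, within 85% cap
Row: 637 falls in 616–659. Column: 76.5% falls in 64.01–77%. Rate = 9.025%.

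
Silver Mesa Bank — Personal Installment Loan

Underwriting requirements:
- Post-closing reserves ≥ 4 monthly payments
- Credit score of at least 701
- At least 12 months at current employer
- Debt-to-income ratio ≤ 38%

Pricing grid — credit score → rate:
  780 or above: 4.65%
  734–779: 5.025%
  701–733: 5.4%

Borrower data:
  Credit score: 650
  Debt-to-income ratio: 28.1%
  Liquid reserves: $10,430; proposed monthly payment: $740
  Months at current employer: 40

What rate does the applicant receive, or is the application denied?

Credit score 650 < 701 (below minimum)
DTI 28.1% ≤ 38%
Employment 40 ≥ 12 months
Liquid reserves cover 10,430/740 = 14.1 months — ≥ 4 required
Not all requirements met → denied.

Denied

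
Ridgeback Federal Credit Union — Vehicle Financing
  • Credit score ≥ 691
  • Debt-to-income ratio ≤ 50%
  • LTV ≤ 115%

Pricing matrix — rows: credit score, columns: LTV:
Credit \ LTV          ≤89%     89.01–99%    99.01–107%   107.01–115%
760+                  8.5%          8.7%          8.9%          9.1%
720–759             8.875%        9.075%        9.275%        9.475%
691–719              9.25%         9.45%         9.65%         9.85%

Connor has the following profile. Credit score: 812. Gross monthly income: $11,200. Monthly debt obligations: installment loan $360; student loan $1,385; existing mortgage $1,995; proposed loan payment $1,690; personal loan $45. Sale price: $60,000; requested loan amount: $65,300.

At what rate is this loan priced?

Credit score 812 ≥ 691; Total monthly debts = (360 + 1,385 + 1,995 + 1,690 + 45) = 5,475. DTI: 5,475 ÷ 11,200 = 48.9%, within the 50% cap
LTV = 65,300/60,000 = 108.8% ≤ 115%
Row: 812 falls in 760+. Column: 108.8% falls in 107.01–115%. Rate = 9.1%.

9.1%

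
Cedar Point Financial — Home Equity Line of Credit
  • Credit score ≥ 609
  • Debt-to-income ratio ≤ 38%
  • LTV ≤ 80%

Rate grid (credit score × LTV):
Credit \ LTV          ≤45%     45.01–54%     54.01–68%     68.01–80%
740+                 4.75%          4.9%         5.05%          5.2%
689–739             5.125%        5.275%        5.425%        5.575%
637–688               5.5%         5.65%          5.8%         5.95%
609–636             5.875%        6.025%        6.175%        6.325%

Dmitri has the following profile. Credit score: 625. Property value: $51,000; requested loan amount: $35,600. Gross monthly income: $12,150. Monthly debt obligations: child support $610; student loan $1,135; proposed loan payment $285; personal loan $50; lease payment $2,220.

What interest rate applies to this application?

6.325%

Credit score 625 ≥ 609; Total monthly debts = (610 + 1,135 + 285 + 50 + 2,220) = 4,300. DTI: 4,300 ÷ 12,150 = 35.4%, within the 38% cap
LTV = 35,600/51,000 = 69.8% ≤ 80%
Credit 625 → row 609–636; LTV 69.8% → column 68.01–80%. Grid cell → 6.325%.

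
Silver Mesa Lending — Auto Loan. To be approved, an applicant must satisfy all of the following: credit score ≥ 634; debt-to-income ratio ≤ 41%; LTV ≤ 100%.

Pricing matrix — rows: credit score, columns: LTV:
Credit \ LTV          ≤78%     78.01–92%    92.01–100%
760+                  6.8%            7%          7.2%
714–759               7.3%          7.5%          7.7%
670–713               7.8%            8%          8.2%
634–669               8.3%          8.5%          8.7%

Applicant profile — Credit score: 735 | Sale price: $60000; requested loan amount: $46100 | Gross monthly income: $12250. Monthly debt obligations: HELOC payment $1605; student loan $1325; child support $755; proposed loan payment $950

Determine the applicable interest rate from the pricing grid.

Credit score 735 ≥ 634; Total monthly debts = (1,605 + 1,325 + 755 + 950) = 4,635. DTI = 4,635/12,250 = 37.8% ≤ 41%
LTV = 46,100/60,000 = 76.8% ≤ 100%
Score 735 is in the 714–759 band; LTV 76.8% is in the ≤78% band → 7.3%.

7.3%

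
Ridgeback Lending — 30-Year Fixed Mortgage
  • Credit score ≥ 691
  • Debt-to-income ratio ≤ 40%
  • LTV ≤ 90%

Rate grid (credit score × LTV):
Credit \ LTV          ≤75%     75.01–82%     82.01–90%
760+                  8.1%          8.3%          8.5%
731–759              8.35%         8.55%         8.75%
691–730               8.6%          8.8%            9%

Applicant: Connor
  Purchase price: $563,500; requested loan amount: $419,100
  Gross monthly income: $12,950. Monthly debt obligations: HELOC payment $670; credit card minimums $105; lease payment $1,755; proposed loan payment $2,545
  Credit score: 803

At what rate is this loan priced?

Credit score 803 ≥ 691; Total monthly debts = (670 + 105 + 1,755 + 2,545) = 5,075. Debt-to-income = 5,075/12,950 = 39.2% — meets 40% limit
LTV: 419,100 ÷ 563,500 = 74.4%, within 90% cap
Credit 803 → row 760+; LTV 74.4% → column ≤75%. Grid cell → 8.1%.

8.1%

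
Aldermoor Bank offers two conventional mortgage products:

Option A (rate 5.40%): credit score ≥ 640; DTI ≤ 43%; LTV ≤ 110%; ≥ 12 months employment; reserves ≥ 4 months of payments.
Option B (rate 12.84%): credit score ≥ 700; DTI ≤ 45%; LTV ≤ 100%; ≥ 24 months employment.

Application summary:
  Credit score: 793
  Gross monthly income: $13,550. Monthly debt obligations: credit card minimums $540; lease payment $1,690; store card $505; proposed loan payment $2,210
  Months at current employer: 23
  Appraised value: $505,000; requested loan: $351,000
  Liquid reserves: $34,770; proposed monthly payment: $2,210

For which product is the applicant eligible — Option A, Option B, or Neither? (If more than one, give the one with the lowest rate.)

Total debts = (540 + 1,690 + 505 + 2,210) = 4,945; DTI = 4,945/13,550 = 36.5%.
LTV = 351,000/505,000 = 69.5%.
Reserves = 34,770/2,210 = 15.7 months.
Option A: score 793 ≥ 640; DTI 36.5% ≤ 43%; LTV 69.5% ≤ 110%; employment 23 ≥ 12 mo; reserves 15.7 ≥ 4 mo → qualifies.
Option B: score 793 ≥ 700; DTI 36.5% ≤ 45%; LTV 69.5% ≤ 100%; employment 23 < 24 mo → does not qualify.

Option A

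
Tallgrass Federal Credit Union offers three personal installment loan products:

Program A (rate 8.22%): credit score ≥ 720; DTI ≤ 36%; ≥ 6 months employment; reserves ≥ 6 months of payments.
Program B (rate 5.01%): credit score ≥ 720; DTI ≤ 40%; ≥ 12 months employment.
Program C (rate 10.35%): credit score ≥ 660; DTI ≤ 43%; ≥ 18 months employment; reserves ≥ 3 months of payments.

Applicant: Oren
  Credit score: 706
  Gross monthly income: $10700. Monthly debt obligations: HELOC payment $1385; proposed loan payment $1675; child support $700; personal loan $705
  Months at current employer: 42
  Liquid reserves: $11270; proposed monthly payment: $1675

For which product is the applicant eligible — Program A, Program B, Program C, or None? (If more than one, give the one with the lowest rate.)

Program C

Total debts = (1,385 + 1,675 + 700 + 705) = 4,465; DTI = 4,465/10,700 = 41.7%.
Reserves = 11,270/1,675 = 6.7 months.
Program A: score 706 < 720; DTI 41.7% > 36%; employment 42 ≥ 6 mo; reserves 6.7 ≥ 6 mo → does not qualify.
Program B: score 706 < 720; DTI 41.7% > 40%; employment 42 ≥ 12 mo → does not qualify.
Program C: score 706 ≥ 660; DTI 41.7% ≤ 43%; employment 42 ≥ 18 mo; reserves 6.7 ≥ 3 mo → qualifies.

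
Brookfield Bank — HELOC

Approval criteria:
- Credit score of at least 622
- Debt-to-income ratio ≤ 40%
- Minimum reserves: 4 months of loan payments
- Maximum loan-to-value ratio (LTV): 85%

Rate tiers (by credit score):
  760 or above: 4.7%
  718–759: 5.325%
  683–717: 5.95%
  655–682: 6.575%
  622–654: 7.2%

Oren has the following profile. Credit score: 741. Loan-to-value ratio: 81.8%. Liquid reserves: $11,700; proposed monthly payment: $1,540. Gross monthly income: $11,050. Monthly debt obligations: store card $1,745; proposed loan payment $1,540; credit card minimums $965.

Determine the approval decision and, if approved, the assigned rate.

Credit score 741 ≥ 622 (meets minimum)
LTV 81.8% ≤ 85%
Liquid reserves cover 11,700/1,540 = 7.6 months — ≥ 4 required
Total monthly debts = (1,745 + 1,540 + 965) = 4,250. DTI: 4,250 ÷ 11,050 = 38.5%, within the 40% cap
All requirements met. Score 741 falls in the 718–759 tier → 5.325%.

Approved at 5.325%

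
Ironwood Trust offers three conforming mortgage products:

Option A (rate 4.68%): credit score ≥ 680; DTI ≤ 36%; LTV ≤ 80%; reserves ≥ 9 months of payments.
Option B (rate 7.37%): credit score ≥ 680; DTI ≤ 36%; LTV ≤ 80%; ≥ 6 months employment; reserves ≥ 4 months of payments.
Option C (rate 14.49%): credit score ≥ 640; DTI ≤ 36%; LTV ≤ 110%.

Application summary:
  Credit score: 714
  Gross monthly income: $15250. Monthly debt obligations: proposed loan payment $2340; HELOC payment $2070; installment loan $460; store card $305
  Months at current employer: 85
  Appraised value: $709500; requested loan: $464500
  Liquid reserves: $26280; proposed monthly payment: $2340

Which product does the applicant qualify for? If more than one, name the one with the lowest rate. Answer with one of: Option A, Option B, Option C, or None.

Option A

Total debts = (2,340 + 2,070 + 460 + 305) = 5,175; DTI = 5,175/15,250 = 33.9%.
LTV = 464,500/709,500 = 65.5%.
Reserves = 26,280/2,340 = 11.2 months.
Option A: score 714 ≥ 680; DTI 33.9% ≤ 36%; LTV 65.5% ≤ 80%; reserves 11.2 ≥ 9 mo → qualifies.
Option B: score 714 ≥ 680; DTI 33.9% ≤ 36%; LTV 65.5% ≤ 80%; employment 85 ≥ 6 mo; reserves 11.2 ≥ 4 mo → qualifies.
Option C: score 714 ≥ 640; DTI 33.9% ≤ 36%; LTV 65.5% ≤ 110% → qualifies.
Qualifying: Option A, Option B, Option C. Lowest rate is 4.68% → Option A.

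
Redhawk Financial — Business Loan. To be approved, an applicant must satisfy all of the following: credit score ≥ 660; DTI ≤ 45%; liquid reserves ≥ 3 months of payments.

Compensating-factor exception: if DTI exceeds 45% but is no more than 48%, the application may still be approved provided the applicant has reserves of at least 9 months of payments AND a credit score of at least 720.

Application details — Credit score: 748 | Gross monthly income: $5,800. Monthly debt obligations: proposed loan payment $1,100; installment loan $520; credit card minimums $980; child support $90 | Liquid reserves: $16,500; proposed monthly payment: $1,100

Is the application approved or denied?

Credit score 748 ≥ 660 (meets base)
Total debts = (1,100 + 520 + 980 + 90) = 2,690. DTI: 2,690 ÷ 5,800 = 46.4%, over the 45% base limit.
Reserves: 16,500 ÷ 1,100 = 15.0 months (meets 3-month minimum)
46.4% falls in the override range (45%–48%), so the compensating-factor test applies.
Override check — reserves: 15.0 mo (ok); score: 748 (ok).
Both compensating conditions met → exception applies.

Approved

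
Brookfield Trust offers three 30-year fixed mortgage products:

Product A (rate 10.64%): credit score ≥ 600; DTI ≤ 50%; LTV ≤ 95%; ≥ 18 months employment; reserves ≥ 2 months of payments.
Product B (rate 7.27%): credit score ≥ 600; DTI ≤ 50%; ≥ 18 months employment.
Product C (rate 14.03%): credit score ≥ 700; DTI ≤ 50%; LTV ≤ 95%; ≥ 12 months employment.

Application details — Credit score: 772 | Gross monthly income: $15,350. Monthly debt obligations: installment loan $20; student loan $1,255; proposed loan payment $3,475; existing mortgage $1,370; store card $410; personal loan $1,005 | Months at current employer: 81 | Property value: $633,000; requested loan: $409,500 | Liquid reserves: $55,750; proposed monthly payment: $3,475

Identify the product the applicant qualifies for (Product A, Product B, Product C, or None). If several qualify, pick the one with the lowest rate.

Product B

Total debts = (20 + 1,255 + 3,475 + 1,370 + 410 + 1,005) = 7,535; DTI = 7,535/15,350 = 49.1%.
LTV = 409,500/633,000 = 64.7%.
Reserves = 55,750/3,475 = 16.0 months.
Product A: score 772 ≥ 600; DTI 49.1% ≤ 50%; LTV 64.7% ≤ 95%; employment 81 ≥ 18 mo; reserves 16.0 ≥ 2 mo → qualifies.
Product B: score 772 ≥ 600; DTI 49.1% ≤ 50%; employment 81 ≥ 18 mo → qualifies.
Product C: score 772 ≥ 700; DTI 49.1% ≤ 50%; LTV 64.7% ≤ 95%; employment 81 ≥ 12 mo → qualifies.
Qualifying: Product A, Product B, Product C. Lowest rate is 7.27% → Product B.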